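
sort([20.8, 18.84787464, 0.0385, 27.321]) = [0.0385, 18.84787464, 20.8, 27.321]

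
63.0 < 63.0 False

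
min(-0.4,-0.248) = -0.4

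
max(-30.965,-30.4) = -30.4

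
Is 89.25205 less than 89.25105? No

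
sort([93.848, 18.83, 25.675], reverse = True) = [93.848, 25.675, 18.83]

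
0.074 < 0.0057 False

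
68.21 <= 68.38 True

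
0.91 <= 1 True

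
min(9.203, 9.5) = 9.203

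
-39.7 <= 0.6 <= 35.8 True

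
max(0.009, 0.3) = 0.3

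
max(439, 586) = 586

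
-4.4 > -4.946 True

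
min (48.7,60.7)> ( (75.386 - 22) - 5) True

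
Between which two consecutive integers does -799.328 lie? -800 and -799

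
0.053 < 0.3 True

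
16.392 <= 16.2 False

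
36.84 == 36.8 False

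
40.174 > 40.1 True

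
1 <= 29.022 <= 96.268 True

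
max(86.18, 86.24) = 86.24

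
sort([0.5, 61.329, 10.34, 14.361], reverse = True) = [61.329, 14.361, 10.34, 0.5]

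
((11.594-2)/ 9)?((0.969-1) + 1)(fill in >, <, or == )>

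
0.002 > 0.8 False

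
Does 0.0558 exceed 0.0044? Yes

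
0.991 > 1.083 False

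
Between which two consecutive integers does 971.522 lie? 971 and 972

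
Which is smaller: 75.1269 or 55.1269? 55.1269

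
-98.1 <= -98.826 False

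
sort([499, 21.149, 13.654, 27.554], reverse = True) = [499, 27.554, 21.149, 13.654]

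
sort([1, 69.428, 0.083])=[0.083, 1, 69.428]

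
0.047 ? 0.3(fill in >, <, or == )<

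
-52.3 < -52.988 False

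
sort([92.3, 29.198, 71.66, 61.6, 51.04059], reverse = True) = [92.3, 71.66, 61.6, 51.04059, 29.198]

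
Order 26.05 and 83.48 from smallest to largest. 26.05, 83.48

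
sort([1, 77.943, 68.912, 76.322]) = [1, 68.912, 76.322, 77.943]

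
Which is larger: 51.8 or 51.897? 51.897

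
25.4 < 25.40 False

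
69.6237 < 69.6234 False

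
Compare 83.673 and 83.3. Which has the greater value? 83.673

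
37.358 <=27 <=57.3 False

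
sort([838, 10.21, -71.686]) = [-71.686, 10.21, 838]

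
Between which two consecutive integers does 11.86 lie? 11 and 12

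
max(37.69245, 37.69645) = 37.69645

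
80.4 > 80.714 False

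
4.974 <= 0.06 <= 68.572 False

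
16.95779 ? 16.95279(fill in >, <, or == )>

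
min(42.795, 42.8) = 42.795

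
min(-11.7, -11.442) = -11.7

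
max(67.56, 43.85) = 67.56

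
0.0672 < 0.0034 False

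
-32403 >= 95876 False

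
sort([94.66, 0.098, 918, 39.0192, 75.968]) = [0.098, 39.0192, 75.968, 94.66, 918]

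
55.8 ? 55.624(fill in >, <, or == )>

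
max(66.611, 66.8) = 66.8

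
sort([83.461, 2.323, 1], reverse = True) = [83.461, 2.323, 1]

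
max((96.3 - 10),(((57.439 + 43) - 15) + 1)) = 86.439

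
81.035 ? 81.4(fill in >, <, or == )<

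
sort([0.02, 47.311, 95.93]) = [0.02, 47.311, 95.93]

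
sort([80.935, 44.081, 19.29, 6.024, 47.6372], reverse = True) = [80.935, 47.6372, 44.081, 19.29, 6.024]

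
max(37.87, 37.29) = 37.87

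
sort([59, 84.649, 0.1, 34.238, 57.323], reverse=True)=[84.649, 59, 57.323, 34.238, 0.1]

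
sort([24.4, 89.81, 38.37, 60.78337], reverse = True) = [89.81, 60.78337, 38.37, 24.4]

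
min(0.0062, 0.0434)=0.0062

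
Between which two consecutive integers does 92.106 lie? 92 and 93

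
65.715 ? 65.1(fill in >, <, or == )>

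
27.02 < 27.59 True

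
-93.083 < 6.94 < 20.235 True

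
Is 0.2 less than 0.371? Yes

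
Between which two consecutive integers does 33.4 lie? 33 and 34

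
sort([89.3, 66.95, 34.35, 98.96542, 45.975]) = [34.35, 45.975, 66.95, 89.3, 98.96542]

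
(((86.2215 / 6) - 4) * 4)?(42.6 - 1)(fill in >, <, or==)<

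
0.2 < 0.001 False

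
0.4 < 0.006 False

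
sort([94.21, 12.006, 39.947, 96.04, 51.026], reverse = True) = [96.04, 94.21, 51.026, 39.947, 12.006]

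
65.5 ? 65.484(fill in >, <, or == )>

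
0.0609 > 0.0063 True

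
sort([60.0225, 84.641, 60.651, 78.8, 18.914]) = [18.914, 60.0225, 60.651, 78.8, 84.641]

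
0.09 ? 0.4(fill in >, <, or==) <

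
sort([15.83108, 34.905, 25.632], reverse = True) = [34.905, 25.632, 15.83108]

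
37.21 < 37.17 False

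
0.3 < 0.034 False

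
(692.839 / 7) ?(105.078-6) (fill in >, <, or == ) <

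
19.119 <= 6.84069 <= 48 False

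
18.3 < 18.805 True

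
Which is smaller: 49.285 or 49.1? 49.1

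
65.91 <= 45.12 False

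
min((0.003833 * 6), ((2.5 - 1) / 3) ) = 0.022998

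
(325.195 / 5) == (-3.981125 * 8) False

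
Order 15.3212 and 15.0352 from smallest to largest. 15.0352, 15.3212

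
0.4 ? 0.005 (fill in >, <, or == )>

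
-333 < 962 True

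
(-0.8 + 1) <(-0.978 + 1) False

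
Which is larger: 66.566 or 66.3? 66.566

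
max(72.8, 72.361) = 72.8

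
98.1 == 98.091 False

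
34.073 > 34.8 False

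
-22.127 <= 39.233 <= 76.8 True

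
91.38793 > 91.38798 False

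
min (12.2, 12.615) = 12.2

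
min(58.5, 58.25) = 58.25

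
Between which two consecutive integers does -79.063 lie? -80 and -79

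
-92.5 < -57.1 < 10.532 True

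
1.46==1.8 False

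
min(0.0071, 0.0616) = 0.0071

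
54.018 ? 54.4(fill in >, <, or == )<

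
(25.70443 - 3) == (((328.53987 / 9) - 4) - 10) False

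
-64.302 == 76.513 False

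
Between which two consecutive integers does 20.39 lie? 20 and 21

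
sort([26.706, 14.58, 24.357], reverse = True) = [26.706, 24.357, 14.58]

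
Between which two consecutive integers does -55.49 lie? -56 and -55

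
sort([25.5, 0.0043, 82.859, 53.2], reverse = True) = [82.859, 53.2, 25.5, 0.0043]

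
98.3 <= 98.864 True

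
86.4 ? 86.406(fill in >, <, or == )<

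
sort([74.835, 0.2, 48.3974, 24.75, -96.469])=[-96.469, 0.2, 24.75, 48.3974, 74.835]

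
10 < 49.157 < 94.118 True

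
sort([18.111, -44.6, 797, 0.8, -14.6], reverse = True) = [797, 18.111, 0.8, -14.6, -44.6]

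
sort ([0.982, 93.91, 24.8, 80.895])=[0.982, 24.8, 80.895, 93.91]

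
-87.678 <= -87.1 True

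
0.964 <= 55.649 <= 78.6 True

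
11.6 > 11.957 False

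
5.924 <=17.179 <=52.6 True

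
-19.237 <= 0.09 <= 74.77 True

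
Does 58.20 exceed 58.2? No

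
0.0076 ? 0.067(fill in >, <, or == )<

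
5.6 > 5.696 False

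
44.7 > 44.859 False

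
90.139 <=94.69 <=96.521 True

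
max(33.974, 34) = 34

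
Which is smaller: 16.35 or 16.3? 16.3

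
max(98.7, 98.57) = 98.7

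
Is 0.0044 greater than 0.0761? No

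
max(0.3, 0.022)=0.3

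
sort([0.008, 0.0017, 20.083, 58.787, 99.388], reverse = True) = [99.388, 58.787, 20.083, 0.008, 0.0017]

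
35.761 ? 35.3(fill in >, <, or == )>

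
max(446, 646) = 646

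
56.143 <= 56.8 True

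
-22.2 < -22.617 False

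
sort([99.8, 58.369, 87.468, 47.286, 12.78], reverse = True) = [99.8, 87.468, 58.369, 47.286, 12.78]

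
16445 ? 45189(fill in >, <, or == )<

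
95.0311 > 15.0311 True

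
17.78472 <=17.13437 False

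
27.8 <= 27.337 False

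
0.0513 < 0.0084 False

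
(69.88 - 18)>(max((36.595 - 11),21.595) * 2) True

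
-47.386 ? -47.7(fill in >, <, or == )>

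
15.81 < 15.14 False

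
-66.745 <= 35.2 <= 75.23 True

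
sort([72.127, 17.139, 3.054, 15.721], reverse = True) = [72.127, 17.139, 15.721, 3.054]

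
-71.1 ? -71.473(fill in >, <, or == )>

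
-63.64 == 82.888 False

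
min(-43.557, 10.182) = -43.557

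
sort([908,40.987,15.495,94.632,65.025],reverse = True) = [908,94.632,65.025,40.987,15.495]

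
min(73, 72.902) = 72.902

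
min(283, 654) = 283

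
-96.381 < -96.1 True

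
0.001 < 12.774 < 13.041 True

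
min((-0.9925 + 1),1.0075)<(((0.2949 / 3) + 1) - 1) True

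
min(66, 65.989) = 65.989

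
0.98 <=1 True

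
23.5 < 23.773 True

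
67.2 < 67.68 True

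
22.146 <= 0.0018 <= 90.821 False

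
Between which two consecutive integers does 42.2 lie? 42 and 43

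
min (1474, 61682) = 1474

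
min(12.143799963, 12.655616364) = 12.143799963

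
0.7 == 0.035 False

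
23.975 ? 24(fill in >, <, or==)<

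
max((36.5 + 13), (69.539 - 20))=49.539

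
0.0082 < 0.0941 True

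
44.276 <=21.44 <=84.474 False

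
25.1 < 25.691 True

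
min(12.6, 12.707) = 12.6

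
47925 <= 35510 False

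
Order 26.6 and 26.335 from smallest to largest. 26.335, 26.6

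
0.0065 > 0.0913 False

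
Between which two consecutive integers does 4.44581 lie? 4 and 5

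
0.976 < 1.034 True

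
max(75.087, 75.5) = 75.5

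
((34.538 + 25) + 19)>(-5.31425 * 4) True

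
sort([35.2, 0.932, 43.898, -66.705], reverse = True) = [43.898, 35.2, 0.932, -66.705]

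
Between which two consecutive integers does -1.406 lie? -2 and -1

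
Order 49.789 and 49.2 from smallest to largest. 49.2, 49.789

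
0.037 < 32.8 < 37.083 True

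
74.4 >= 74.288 True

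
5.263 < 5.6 True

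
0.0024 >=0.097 False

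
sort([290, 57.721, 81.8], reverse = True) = [290, 81.8, 57.721]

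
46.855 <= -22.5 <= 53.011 False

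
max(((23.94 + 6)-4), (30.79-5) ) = 25.94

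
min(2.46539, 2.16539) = 2.16539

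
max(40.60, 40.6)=40.6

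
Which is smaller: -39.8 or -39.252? -39.8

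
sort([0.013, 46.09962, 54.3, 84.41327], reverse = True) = [84.41327, 54.3, 46.09962, 0.013]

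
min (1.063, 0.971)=0.971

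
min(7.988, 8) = 7.988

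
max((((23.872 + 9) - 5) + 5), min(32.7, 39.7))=32.872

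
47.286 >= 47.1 True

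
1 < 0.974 False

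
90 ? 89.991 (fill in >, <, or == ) >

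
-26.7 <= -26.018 True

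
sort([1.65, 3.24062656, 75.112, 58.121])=[1.65, 3.24062656, 58.121, 75.112]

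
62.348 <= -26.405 False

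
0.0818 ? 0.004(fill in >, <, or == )>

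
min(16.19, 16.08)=16.08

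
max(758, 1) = 758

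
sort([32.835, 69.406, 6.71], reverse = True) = [69.406, 32.835, 6.71]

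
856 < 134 False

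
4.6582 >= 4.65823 False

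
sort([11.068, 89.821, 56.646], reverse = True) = [89.821, 56.646, 11.068]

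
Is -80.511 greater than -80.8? Yes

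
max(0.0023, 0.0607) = 0.0607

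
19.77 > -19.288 True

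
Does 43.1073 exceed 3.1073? Yes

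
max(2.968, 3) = 3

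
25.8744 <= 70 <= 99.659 True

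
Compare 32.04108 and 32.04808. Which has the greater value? 32.04808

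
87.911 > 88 False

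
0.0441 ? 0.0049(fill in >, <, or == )>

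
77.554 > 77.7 False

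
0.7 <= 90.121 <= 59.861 False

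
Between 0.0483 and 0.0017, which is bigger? 0.0483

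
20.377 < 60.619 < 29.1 False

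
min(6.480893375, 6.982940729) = 6.480893375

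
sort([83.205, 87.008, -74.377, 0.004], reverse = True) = [87.008, 83.205, 0.004, -74.377]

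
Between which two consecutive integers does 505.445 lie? 505 and 506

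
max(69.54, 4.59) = 69.54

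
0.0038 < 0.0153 True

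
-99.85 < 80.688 True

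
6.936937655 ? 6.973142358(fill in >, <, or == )<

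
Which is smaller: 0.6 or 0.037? 0.037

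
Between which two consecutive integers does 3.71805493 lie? 3 and 4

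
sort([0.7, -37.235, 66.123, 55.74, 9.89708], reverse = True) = [66.123, 55.74, 9.89708, 0.7, -37.235]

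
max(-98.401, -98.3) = -98.3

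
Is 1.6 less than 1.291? No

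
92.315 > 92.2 True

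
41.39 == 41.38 False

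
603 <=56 False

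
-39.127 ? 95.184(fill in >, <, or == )<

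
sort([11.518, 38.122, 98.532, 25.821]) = [11.518, 25.821, 38.122, 98.532]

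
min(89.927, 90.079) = 89.927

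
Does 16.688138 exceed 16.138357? Yes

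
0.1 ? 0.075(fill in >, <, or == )>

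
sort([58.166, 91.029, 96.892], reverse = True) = [96.892, 91.029, 58.166]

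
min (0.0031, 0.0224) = 0.0031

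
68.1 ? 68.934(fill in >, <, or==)<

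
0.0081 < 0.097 True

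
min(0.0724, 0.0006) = 0.0006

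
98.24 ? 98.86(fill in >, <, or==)<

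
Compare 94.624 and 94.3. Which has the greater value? 94.624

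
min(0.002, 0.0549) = 0.002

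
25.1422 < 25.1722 True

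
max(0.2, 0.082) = 0.2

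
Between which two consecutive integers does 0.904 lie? 0 and 1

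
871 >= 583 True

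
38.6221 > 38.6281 False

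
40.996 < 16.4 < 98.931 False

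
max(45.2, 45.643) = 45.643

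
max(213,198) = 213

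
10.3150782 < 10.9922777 True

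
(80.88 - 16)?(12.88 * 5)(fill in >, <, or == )>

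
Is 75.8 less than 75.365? No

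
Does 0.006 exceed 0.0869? No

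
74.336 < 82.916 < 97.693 True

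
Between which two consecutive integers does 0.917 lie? 0 and 1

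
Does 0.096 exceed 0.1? No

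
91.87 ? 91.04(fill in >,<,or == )>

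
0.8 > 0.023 True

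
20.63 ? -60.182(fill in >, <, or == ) >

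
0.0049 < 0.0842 True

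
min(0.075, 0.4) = 0.075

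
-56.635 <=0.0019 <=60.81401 True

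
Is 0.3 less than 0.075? No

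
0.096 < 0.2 True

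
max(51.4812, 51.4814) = 51.4814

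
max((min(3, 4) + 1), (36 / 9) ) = 4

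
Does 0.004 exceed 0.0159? No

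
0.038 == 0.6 False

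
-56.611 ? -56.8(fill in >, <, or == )>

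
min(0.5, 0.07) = 0.07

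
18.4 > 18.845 False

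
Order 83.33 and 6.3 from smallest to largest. 6.3, 83.33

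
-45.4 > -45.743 True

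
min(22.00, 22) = 22.00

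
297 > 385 False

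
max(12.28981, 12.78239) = 12.78239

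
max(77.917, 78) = 78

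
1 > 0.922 True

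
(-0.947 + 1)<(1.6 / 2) True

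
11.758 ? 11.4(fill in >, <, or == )>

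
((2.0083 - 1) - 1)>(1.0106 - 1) False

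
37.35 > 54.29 False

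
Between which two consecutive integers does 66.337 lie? 66 and 67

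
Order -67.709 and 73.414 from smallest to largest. -67.709, 73.414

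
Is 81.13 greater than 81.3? No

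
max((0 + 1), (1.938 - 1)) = 1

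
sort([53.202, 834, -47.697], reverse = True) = [834, 53.202, -47.697]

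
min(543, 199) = 199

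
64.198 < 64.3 True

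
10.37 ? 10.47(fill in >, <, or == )<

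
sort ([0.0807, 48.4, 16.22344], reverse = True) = [48.4, 16.22344, 0.0807]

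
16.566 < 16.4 False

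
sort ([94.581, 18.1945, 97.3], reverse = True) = [97.3, 94.581, 18.1945]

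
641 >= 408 True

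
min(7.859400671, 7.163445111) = 7.163445111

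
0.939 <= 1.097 True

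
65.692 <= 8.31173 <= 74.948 False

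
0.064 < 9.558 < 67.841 True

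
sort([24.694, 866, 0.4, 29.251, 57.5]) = [0.4, 24.694, 29.251, 57.5, 866]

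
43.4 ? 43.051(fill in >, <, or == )>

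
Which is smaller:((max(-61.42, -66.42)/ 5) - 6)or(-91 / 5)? ((max(-61.42, -66.42)/ 5) - 6)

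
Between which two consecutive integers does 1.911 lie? 1 and 2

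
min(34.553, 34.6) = 34.553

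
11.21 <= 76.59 True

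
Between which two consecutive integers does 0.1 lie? 0 and 1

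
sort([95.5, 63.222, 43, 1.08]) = [1.08, 43, 63.222, 95.5]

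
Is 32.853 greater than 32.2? Yes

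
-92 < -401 False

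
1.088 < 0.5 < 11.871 False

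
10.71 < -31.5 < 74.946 False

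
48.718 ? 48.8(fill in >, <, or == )<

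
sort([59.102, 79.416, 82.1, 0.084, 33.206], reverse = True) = [82.1, 79.416, 59.102, 33.206, 0.084]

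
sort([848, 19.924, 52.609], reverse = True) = [848, 52.609, 19.924]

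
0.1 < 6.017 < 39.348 True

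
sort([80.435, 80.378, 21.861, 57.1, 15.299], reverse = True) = [80.435, 80.378, 57.1, 21.861, 15.299]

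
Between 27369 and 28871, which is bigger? 28871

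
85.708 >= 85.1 True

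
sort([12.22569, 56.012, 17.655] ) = [12.22569, 17.655, 56.012]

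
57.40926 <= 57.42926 True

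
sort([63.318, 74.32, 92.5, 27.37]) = [27.37, 63.318, 74.32, 92.5]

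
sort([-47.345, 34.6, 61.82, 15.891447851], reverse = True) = [61.82, 34.6, 15.891447851, -47.345]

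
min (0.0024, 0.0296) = 0.0024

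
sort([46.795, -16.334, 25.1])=[-16.334, 25.1, 46.795]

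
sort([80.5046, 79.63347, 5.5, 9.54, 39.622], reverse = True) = [80.5046, 79.63347, 39.622, 9.54, 5.5]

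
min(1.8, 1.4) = 1.4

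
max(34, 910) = 910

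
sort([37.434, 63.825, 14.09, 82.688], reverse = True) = [82.688, 63.825, 37.434, 14.09]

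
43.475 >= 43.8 False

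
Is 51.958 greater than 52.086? No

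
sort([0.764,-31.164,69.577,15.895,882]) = [-31.164,0.764,15.895,69.577,882]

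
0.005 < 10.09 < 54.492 True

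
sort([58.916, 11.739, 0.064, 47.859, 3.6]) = [0.064, 3.6, 11.739, 47.859, 58.916]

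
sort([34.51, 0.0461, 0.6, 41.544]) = [0.0461, 0.6, 34.51, 41.544]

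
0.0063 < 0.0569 True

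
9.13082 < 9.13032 False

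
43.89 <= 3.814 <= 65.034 False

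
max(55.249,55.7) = 55.7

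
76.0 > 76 False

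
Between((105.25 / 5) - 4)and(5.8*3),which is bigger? (5.8*3)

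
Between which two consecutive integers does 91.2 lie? 91 and 92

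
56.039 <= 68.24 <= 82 True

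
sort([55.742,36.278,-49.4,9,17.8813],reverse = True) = [55.742,36.278,17.8813,9,-49.4]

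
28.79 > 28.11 True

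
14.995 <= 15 True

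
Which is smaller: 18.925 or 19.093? 18.925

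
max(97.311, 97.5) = 97.5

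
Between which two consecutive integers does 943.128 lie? 943 and 944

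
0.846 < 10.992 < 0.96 False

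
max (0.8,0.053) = 0.8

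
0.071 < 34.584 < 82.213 True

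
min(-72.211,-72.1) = -72.211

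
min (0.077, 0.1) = 0.077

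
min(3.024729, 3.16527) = 3.024729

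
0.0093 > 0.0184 False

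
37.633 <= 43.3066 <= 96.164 True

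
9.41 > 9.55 False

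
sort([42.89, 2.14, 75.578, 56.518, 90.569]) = [2.14, 42.89, 56.518, 75.578, 90.569]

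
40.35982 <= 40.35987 True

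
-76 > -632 True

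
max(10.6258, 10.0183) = 10.6258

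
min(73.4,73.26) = 73.26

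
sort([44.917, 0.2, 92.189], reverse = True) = [92.189, 44.917, 0.2]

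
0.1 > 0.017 True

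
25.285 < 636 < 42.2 False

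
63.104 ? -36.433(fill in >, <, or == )>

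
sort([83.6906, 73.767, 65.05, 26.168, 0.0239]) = [0.0239, 26.168, 65.05, 73.767, 83.6906]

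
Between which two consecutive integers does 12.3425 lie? 12 and 13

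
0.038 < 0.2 True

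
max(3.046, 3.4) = 3.4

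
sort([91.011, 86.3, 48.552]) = [48.552, 86.3, 91.011]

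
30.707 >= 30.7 True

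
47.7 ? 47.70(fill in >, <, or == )==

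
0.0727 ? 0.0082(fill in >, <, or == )>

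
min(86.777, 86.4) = 86.4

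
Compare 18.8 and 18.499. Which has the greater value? 18.8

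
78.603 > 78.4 True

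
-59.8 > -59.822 True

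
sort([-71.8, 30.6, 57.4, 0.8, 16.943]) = [-71.8, 0.8, 16.943, 30.6, 57.4]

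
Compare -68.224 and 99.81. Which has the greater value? 99.81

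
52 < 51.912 False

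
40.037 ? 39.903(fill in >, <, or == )>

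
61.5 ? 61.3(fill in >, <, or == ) >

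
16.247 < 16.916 True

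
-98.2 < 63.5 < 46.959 False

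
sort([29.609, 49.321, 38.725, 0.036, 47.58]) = [0.036, 29.609, 38.725, 47.58, 49.321]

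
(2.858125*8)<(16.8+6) False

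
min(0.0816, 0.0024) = 0.0024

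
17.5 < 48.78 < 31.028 False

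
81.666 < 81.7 True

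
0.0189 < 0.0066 False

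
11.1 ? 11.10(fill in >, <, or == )==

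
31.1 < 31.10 False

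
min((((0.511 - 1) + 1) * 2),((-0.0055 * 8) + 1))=0.956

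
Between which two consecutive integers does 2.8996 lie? 2 and 3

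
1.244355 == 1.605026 False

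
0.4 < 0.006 False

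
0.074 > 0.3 False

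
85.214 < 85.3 True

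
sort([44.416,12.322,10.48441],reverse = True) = [44.416,12.322,10.48441]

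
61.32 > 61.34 False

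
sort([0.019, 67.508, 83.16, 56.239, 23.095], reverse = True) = [83.16, 67.508, 56.239, 23.095, 0.019]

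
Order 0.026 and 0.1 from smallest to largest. 0.026, 0.1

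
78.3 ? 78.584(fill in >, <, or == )<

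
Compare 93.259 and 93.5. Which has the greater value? 93.5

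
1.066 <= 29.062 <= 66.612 True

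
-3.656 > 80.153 False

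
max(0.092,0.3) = 0.3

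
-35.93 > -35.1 False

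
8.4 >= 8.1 True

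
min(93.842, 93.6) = 93.6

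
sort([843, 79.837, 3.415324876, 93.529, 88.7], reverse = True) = [843, 93.529, 88.7, 79.837, 3.415324876]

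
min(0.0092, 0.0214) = 0.0092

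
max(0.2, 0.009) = 0.2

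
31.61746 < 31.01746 False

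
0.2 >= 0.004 True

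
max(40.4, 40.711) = 40.711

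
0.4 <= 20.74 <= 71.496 True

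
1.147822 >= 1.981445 False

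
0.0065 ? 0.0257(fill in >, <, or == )<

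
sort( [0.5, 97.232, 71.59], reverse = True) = [97.232, 71.59, 0.5]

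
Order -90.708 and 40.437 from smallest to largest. -90.708, 40.437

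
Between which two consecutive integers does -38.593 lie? -39 and -38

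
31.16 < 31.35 True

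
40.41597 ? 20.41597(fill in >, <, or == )>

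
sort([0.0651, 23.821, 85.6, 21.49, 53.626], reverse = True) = [85.6, 53.626, 23.821, 21.49, 0.0651]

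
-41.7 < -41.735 False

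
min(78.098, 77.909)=77.909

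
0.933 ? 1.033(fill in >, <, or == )<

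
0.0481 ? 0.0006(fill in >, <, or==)>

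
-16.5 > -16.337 False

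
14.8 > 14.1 True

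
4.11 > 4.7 False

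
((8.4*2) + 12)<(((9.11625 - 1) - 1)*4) False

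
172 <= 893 True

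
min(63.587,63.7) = 63.587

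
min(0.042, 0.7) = 0.042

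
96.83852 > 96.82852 True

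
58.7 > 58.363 True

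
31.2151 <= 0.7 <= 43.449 False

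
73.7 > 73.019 True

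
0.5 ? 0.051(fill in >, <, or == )>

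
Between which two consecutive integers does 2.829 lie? 2 and 3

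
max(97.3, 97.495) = 97.495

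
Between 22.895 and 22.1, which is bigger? 22.895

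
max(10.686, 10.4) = 10.686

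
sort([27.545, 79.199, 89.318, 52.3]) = [27.545, 52.3, 79.199, 89.318]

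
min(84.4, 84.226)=84.226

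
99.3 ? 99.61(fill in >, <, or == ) <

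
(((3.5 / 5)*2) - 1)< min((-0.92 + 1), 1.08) False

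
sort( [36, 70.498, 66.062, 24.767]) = [24.767, 36, 66.062, 70.498]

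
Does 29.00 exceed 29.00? No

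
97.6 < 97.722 True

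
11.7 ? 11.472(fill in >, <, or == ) >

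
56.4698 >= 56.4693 True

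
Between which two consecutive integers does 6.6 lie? 6 and 7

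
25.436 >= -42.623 True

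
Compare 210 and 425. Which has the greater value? 425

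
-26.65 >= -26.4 False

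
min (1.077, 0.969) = 0.969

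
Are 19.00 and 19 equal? Yes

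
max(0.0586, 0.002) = 0.0586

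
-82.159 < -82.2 False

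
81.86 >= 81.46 True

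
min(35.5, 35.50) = 35.5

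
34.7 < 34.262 False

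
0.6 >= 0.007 True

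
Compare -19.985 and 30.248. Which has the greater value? 30.248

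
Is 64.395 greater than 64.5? No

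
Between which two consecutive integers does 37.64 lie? 37 and 38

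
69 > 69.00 False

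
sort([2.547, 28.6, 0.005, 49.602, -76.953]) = [-76.953, 0.005, 2.547, 28.6, 49.602]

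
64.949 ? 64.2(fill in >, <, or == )>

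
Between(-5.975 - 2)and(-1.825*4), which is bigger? (-1.825*4)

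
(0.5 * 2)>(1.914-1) True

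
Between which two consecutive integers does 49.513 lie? 49 and 50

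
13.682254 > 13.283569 True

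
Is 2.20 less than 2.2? No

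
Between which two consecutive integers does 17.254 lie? 17 and 18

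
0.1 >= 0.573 False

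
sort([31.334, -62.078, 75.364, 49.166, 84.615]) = [-62.078, 31.334, 49.166, 75.364, 84.615]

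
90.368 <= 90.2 False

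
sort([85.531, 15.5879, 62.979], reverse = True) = [85.531, 62.979, 15.5879]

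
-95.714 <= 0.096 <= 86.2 True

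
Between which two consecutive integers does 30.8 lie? 30 and 31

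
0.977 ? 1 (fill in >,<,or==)<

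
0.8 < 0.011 False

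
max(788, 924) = 924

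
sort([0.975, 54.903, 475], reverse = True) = [475, 54.903, 0.975]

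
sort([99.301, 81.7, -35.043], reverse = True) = [99.301, 81.7, -35.043]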